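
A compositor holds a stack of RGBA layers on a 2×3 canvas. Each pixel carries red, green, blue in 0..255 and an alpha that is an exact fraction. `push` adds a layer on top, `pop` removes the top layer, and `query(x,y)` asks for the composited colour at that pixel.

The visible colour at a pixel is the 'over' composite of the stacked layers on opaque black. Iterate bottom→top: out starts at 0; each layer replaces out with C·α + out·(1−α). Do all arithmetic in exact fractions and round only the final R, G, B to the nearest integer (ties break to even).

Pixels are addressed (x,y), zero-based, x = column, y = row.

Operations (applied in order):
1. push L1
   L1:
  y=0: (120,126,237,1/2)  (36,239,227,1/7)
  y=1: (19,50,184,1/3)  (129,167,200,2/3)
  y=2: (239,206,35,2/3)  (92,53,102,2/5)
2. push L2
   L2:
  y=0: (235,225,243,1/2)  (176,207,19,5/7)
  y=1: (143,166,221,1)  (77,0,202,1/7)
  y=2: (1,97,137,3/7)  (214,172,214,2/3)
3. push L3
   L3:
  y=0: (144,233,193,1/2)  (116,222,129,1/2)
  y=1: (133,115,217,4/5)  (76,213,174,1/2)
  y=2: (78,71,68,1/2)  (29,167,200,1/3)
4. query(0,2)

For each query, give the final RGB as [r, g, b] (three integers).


at x=0,y=2 over L1,L2,L3:
+L1 (α=2/3) → [478/3, 412/3, 70/3]
+L2 (α=3/7) → [1921/21, 2521/21, 1513/21]
+L3 (α=1/2) → [3559/42, 2006/21, 2941/42]
rounded: [85, 96, 70]


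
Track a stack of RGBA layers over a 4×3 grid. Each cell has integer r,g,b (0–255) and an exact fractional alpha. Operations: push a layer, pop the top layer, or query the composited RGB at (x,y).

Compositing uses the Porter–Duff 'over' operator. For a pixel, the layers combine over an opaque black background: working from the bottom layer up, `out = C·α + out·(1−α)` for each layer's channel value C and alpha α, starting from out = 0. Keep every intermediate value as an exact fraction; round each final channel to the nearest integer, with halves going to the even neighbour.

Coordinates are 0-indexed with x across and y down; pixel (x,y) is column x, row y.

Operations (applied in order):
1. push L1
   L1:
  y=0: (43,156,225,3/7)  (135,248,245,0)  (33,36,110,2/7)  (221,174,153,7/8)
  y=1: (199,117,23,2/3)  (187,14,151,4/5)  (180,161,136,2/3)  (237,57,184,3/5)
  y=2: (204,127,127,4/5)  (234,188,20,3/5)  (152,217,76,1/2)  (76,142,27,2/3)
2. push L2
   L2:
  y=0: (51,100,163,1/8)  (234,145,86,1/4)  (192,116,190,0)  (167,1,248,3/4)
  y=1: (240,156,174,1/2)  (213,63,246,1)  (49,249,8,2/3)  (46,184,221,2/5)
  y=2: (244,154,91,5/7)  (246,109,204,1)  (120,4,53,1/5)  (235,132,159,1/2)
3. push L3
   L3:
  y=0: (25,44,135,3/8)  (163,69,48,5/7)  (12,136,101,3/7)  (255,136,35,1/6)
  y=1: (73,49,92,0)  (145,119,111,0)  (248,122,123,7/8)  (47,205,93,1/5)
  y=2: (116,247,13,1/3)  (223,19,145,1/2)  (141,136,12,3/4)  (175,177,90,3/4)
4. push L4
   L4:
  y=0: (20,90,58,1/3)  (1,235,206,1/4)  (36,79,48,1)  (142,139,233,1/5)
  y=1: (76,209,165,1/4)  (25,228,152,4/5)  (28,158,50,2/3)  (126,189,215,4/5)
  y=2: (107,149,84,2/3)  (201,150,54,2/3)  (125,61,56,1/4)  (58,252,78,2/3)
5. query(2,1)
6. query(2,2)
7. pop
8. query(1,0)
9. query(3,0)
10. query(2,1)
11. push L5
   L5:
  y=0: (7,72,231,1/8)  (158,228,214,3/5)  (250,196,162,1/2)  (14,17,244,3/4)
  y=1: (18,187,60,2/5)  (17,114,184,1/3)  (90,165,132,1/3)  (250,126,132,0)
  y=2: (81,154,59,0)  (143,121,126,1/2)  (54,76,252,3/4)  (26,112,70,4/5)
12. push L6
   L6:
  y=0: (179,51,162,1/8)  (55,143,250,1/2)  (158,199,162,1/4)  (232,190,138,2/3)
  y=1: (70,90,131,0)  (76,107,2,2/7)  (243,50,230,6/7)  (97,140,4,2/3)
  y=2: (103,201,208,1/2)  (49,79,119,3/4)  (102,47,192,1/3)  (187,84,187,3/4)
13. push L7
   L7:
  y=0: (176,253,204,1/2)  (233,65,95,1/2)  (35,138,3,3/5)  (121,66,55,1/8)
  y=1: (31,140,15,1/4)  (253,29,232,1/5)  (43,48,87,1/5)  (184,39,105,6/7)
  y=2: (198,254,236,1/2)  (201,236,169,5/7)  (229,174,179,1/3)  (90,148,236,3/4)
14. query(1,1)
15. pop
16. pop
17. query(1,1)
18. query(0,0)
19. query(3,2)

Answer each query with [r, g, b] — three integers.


at x=2,y=1 over L1,L2,L3,L4:
L1 α=2/3: [120, 322/3, 272/3]
L2 α=2/3: [218/3, 1816/9, 320/9]
L3 α=7/8: [2713/12, 4751/36, 8069/72]
L4 α=2/3: [3385/36, 16127/108, 15269/216]
→ [94, 149, 71]

query (2,2) [L1,L2,L3,L4] — begin 0,0,0
+L1 (α=1/2) → [76, 217/2, 38]
+L2 (α=1/5) → [424/5, 438/5, 41]
+L3 (α=3/4) → [2539/20, 1239/10, 77/4]
+L4 (α=1/4) → [10117/80, 4327/40, 455/16]
→ [126, 108, 28]

(1,0) stack=L1,L2,L3; from [0,0,0]:
after L1 α=0: [0, 0, 0]
after L2 α=1/4: [117/2, 145/4, 43/2]
after L3 α=5/7: [932/7, 835/14, 283/7]
→ [133, 60, 40]

at x=3,y=0 over L1,L2,L3:
L1 α=7/8: [1547/8, 609/4, 1071/8]
L2 α=3/4: [5555/32, 621/16, 7023/32]
L3 α=1/6: [35935/192, 5281/96, 36235/192]
rounded: [187, 55, 189]

query (2,1) [L1,L2,L3] — begin 0,0,0
+L1 (α=2/3) → [120, 322/3, 272/3]
+L2 (α=2/3) → [218/3, 1816/9, 320/9]
+L3 (α=7/8) → [2713/12, 4751/36, 8069/72]
→ [226, 132, 112]

query (1,1) [L1,L2,L3,L5,L6,L7] — begin 0,0,0
after L1 α=4/5: [748/5, 56/5, 604/5]
after L2 α=1: [213, 63, 246]
after L3 α=0: [213, 63, 246]
after L5 α=1/3: [443/3, 80, 676/3]
after L6 α=2/7: [2671/21, 614/7, 3392/21]
after L7 α=1/5: [15997/105, 2659/35, 3688/21]
→ [152, 76, 176]

query (1,1) [L1,L2,L3,L5] — begin 0,0,0
+L1 (α=4/5) → [748/5, 56/5, 604/5]
+L2 (α=1) → [213, 63, 246]
+L3 (α=0) → [213, 63, 246]
+L5 (α=1/3) → [443/3, 80, 676/3]
= [148, 80, 225]

at x=0,y=0 over L1,L2,L3,L5:
L1 α=3/7: [129/7, 468/7, 675/7]
L2 α=1/8: [45/2, 71, 419/4]
L3 α=3/8: [375/16, 487/8, 3715/32]
L5 α=1/8: [2737/128, 3985/64, 33397/256]
→ [21, 62, 130]

at x=3,y=2 over L1,L2,L3,L5:
L1 α=2/3: [152/3, 284/3, 18]
L2 α=1/2: [857/6, 340/3, 177/2]
L3 α=3/4: [4007/24, 1933/12, 717/8]
L5 α=4/5: [6503/120, 7309/60, 2957/40]
rounded: [54, 122, 74]


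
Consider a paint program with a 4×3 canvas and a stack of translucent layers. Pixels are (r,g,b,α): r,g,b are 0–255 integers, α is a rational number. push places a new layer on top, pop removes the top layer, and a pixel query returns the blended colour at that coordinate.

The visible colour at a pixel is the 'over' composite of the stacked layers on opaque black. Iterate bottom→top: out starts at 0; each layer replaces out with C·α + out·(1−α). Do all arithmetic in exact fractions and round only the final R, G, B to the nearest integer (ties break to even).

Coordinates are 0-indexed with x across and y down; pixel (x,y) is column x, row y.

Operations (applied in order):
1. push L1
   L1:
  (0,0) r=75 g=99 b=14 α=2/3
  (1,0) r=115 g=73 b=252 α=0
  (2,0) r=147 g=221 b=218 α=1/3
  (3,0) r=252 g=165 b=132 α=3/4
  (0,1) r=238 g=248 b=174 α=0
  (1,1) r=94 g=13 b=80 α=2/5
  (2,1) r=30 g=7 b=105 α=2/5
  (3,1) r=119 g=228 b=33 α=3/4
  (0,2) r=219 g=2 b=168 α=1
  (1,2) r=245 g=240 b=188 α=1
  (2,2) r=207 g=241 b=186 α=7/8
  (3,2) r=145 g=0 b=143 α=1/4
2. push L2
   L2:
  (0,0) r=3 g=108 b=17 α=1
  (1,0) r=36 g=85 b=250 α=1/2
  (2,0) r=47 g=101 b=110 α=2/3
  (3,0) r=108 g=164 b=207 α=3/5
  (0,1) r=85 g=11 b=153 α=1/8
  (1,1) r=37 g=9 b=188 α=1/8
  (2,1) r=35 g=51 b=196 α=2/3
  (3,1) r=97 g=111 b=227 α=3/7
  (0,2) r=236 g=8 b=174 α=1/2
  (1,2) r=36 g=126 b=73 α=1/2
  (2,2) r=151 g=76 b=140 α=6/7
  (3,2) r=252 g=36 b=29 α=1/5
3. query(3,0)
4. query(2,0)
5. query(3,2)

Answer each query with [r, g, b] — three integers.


(3,0) stack=L1,L2; from [0,0,0]:
after L1 α=3/4: [189, 495/4, 99]
after L2 α=3/5: [702/5, 1479/10, 819/5]
→ [140, 148, 164]

(2,0) stack=L1,L2; from [0,0,0]:
after L1 α=1/3: [49, 221/3, 218/3]
after L2 α=2/3: [143/3, 827/9, 878/9]
rounded: [48, 92, 98]

at x=3,y=2 over L1,L2:
L1 α=1/4: [145/4, 0, 143/4]
L2 α=1/5: [397/5, 36/5, 172/5]
rounded: [79, 7, 34]


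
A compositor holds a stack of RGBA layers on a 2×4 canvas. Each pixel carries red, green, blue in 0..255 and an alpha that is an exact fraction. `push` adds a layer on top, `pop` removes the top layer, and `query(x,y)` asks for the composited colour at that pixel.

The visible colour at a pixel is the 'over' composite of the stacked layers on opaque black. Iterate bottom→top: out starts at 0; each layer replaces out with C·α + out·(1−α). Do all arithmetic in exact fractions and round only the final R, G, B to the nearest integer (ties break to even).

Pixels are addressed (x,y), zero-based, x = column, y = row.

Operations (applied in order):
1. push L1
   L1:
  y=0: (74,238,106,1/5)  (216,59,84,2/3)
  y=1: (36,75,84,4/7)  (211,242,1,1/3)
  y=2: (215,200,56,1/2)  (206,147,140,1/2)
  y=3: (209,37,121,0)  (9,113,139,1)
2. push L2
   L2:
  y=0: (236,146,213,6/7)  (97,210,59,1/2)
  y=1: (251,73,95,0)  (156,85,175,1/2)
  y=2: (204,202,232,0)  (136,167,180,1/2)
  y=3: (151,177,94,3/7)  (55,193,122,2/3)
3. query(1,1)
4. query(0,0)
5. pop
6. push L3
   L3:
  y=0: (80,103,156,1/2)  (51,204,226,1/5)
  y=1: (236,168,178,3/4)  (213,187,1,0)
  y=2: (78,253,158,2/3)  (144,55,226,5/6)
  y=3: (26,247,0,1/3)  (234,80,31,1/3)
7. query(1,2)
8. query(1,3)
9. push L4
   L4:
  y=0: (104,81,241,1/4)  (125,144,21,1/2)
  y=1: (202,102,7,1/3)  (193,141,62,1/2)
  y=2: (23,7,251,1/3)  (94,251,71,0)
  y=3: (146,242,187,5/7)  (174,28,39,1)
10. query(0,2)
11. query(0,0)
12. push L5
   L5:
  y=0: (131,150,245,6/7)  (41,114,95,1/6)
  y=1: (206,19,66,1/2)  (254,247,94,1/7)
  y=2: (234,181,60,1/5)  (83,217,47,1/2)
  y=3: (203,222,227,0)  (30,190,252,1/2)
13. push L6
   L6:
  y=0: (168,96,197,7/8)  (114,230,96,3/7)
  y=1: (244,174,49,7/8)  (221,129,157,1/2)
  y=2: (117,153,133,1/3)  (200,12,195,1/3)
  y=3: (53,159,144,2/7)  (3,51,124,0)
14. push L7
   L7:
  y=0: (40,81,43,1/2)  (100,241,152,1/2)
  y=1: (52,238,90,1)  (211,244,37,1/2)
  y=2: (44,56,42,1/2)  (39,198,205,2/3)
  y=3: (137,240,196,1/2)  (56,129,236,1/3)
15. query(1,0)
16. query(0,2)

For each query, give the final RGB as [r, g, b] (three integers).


at x=1,y=1 over L1,L2:
after L1 α=1/3: [211/3, 242/3, 1/3]
after L2 α=1/2: [679/6, 497/6, 263/3]
rounded: [113, 83, 88]

query (0,0) [L1,L2] — begin 0,0,0
after L1 α=1/5: [74/5, 238/5, 106/5]
after L2 α=6/7: [1022/5, 4618/35, 928/5]
→ [204, 132, 186]

query (1,2) [L1,L3] — begin 0,0,0
+L1 (α=1/2) → [103, 147/2, 70]
+L3 (α=5/6) → [823/6, 697/12, 200]
rounded: [137, 58, 200]

query (1,3) [L1,L3] — begin 0,0,0
+L1 (α=1) → [9, 113, 139]
+L3 (α=1/3) → [84, 102, 103]
= [84, 102, 103]

(0,2) stack=L1,L3,L4; from [0,0,0]:
after L1 α=1/2: [215/2, 100, 28]
after L3 α=2/3: [527/6, 202, 344/3]
after L4 α=1/3: [596/9, 137, 1441/9]
rounded: [66, 137, 160]

at x=0,y=0 over L1,L3,L4:
L1 α=1/5: [74/5, 238/5, 106/5]
L3 α=1/2: [237/5, 753/10, 443/5]
L4 α=1/4: [1231/20, 3069/40, 1267/10]
rounded: [62, 77, 127]

at x=1,y=0 over L1,L3,L4,L5,L6,L7:
after L1 α=2/3: [144, 118/3, 56]
after L3 α=1/5: [627/5, 1084/15, 90]
after L4 α=1/2: [626/5, 1622/15, 111/2]
after L5 α=1/6: [667/6, 982/9, 745/12]
after L6 α=3/7: [2360/21, 10138/63, 1609/21]
after L7 α=1/2: [2230/21, 25321/126, 4801/42]
rounded: [106, 201, 114]

(0,2) stack=L1,L3,L4,L5,L6,L7; from [0,0,0]:
after L1 α=1/2: [215/2, 100, 28]
after L3 α=2/3: [527/6, 202, 344/3]
after L4 α=1/3: [596/9, 137, 1441/9]
after L5 α=1/5: [898/9, 729/5, 6304/45]
after L6 α=1/3: [2849/27, 741/5, 18593/135]
after L7 α=1/2: [4037/54, 1021/10, 24263/270]
= [75, 102, 90]


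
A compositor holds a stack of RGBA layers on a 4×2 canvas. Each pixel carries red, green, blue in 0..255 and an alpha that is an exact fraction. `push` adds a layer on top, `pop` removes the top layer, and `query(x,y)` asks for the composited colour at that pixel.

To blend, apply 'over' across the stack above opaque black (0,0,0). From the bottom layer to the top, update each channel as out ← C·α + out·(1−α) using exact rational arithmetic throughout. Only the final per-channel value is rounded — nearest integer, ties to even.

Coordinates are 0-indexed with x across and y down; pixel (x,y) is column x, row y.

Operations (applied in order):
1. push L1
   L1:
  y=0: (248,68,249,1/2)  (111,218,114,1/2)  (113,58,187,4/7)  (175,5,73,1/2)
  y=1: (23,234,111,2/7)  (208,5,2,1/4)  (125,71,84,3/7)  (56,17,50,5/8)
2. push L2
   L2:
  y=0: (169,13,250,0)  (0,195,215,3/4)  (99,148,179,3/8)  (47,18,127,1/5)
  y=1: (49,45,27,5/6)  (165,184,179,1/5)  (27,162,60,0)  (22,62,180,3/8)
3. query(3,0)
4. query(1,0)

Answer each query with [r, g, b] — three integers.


(3,0) stack=L1,L2; from [0,0,0]:
+L1 (α=1/2) → [175/2, 5/2, 73/2]
+L2 (α=1/5) → [397/5, 28/5, 273/5]
rounded: [79, 6, 55]

(1,0) stack=L1,L2; from [0,0,0]:
L1 α=1/2: [111/2, 109, 57]
L2 α=3/4: [111/8, 347/2, 351/2]
= [14, 174, 176]


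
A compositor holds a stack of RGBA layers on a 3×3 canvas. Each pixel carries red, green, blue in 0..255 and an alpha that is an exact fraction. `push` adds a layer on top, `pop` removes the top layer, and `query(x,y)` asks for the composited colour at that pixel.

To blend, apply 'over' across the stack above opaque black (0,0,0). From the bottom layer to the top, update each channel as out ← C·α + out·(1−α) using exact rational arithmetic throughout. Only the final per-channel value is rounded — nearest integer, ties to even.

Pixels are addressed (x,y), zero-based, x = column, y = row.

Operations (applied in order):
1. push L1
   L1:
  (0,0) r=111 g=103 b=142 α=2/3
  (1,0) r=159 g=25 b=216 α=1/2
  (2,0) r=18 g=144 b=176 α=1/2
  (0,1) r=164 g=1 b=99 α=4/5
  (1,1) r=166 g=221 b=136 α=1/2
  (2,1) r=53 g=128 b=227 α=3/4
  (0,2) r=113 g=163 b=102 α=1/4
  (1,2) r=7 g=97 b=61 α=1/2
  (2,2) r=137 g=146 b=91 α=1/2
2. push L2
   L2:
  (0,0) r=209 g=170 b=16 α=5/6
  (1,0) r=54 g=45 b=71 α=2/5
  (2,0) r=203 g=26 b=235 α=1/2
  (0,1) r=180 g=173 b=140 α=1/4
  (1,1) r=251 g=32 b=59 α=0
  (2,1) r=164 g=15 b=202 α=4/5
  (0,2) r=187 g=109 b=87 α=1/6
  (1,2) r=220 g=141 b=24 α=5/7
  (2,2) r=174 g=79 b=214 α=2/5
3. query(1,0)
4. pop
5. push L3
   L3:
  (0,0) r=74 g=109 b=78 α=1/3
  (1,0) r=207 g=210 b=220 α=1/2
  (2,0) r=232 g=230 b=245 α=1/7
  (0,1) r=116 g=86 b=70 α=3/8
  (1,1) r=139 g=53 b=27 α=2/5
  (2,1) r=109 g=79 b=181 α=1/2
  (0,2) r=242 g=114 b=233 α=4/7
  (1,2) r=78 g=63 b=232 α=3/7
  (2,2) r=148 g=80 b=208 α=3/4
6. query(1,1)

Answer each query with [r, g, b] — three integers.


query (1,0) [L1,L2] — begin 0,0,0
L1 α=1/2: [159/2, 25/2, 108]
L2 α=2/5: [693/10, 51/2, 466/5]
= [69, 26, 93]

at x=1,y=1 over L1,L3:
L1 α=1/2: [83, 221/2, 68]
L3 α=2/5: [527/5, 175/2, 258/5]
→ [105, 88, 52]


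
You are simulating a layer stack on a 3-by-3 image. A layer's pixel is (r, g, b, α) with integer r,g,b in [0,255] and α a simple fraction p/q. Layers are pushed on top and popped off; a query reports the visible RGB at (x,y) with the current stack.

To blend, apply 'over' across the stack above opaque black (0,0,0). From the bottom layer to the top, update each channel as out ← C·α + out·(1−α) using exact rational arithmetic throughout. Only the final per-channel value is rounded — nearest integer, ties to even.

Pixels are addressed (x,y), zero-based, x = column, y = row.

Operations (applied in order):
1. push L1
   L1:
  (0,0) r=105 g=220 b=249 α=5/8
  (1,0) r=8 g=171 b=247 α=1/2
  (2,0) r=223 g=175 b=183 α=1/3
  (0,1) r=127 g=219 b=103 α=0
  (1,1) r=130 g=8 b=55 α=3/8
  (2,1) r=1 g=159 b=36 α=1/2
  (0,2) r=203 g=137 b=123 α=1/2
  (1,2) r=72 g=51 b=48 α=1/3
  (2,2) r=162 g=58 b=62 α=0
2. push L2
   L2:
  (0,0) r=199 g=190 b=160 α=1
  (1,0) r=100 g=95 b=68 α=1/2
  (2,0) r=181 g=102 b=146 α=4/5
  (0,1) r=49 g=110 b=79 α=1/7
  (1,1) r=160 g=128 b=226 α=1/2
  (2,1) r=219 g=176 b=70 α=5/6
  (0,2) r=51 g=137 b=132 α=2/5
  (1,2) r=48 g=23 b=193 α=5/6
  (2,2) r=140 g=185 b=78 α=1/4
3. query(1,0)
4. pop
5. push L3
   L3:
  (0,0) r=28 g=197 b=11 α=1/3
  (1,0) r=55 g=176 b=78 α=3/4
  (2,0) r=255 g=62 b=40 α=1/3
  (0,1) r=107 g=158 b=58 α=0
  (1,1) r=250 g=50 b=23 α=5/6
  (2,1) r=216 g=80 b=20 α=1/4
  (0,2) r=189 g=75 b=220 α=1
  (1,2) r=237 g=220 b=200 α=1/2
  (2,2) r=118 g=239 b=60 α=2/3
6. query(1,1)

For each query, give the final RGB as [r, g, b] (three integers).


at x=1,y=0 over L1,L2:
L1 α=1/2: [4, 171/2, 247/2]
L2 α=1/2: [52, 361/4, 383/4]
= [52, 90, 96]

query (1,1) [L1,L3] — begin 0,0,0
+L1 (α=3/8) → [195/4, 3, 165/8]
+L3 (α=5/6) → [5195/24, 253/6, 1085/48]
rounded: [216, 42, 23]


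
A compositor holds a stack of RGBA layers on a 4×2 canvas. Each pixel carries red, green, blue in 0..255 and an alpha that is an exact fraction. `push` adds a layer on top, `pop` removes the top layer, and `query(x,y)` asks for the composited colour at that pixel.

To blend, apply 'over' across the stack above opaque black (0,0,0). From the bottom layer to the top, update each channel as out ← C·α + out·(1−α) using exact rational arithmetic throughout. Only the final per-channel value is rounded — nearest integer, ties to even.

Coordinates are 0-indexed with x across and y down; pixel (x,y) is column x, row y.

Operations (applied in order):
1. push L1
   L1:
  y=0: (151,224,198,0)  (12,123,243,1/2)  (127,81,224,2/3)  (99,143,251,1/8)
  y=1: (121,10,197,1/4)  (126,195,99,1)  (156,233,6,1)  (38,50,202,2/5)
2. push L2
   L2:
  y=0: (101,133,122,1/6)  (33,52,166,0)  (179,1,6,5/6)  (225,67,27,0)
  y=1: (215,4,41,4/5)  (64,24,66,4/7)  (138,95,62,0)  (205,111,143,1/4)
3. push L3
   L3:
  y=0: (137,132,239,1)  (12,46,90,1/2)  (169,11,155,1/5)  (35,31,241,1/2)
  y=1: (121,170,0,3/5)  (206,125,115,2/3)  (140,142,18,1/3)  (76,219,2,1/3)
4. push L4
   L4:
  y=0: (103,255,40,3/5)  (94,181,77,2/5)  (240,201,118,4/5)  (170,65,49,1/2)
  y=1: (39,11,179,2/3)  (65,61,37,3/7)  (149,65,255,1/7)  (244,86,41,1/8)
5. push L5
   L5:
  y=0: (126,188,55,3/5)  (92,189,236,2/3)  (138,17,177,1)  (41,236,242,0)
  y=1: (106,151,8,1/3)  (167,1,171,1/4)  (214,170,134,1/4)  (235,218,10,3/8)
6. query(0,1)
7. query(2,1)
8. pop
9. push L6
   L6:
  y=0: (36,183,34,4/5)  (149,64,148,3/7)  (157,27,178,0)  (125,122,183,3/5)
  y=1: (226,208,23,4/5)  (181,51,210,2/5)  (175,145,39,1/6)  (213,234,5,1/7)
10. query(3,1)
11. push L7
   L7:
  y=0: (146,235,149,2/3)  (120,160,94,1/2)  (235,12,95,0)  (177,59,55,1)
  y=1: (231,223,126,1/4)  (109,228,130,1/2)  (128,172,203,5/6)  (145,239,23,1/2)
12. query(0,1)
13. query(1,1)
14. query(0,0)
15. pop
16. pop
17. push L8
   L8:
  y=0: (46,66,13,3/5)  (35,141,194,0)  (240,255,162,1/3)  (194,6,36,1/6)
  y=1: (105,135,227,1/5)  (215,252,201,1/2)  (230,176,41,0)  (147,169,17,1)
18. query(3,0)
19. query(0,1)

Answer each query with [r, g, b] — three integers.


at x=0,y=1 over L1,L2,L3,L4,L5:
+L1 (α=1/4) → [121/4, 5/2, 197/4]
+L2 (α=4/5) → [3561/20, 37/10, 853/20]
+L3 (α=3/5) → [7191/50, 2587/25, 853/50]
+L4 (α=2/3) → [3697/50, 3137/75, 6251/50]
+L5 (α=1/3) → [6347/75, 17599/225, 6451/75]
= [85, 78, 86]

(2,1) stack=L1,L2,L3,L4,L5; from [0,0,0]:
after L1 α=1: [156, 233, 6]
after L2 α=0: [156, 233, 6]
after L3 α=1/3: [452/3, 608/3, 10]
after L4 α=1/7: [1053/7, 183, 45]
after L5 α=1/4: [4657/28, 719/4, 269/4]
→ [166, 180, 67]

at x=3,y=1 over L1,L2,L3,L4,L6:
+L1 (α=2/5) → [76/5, 20, 404/5]
+L2 (α=1/4) → [1253/20, 171/4, 1927/20]
+L3 (α=1/3) → [671/10, 203/2, 649/10]
+L4 (α=1/8) → [7137/80, 1593/16, 4953/80]
+L6 (α=1/7) → [29931/280, 6651/56, 15059/280]
= [107, 119, 54]

(0,1) stack=L1,L2,L3,L4,L6,L7; from [0,0,0]:
+L1 (α=1/4) → [121/4, 5/2, 197/4]
+L2 (α=4/5) → [3561/20, 37/10, 853/20]
+L3 (α=3/5) → [7191/50, 2587/25, 853/50]
+L4 (α=2/3) → [3697/50, 3137/75, 6251/50]
+L6 (α=4/5) → [48897/250, 65537/375, 10851/250]
+L7 (α=1/4) → [204441/1000, 23353/125, 64053/1000]
= [204, 187, 64]

query (1,1) [L1,L2,L3,L4,L6,L7] — begin 0,0,0
L1 α=1: [126, 195, 99]
L2 α=4/7: [634/7, 681/7, 561/7]
L3 α=2/3: [3518/21, 2431/21, 2171/21]
L4 α=3/7: [18167/147, 13567/147, 11015/147]
L6 α=2/5: [7181/49, 3713/49, 6319/49]
L7 α=1/2: [6261/49, 14885/98, 12689/98]
rounded: [128, 152, 129]

at x=0,y=0 over L1,L2,L3,L4,L6,L7:
L1 α=0: [0, 0, 0]
L2 α=1/6: [101/6, 133/6, 61/3]
L3 α=1: [137, 132, 239]
L4 α=3/5: [583/5, 1029/5, 598/5]
L6 α=4/5: [1303/25, 4689/25, 1278/25]
L7 α=2/3: [8603/75, 16439/75, 8728/75]
= [115, 219, 116]

at x=3,y=0 over L1,L2,L3,L4,L8:
after L1 α=1/8: [99/8, 143/8, 251/8]
after L2 α=0: [99/8, 143/8, 251/8]
after L3 α=1/2: [379/16, 391/16, 2179/16]
after L4 α=1/2: [3099/32, 1431/32, 2963/32]
after L8 α=1/6: [21703/192, 2449/64, 15967/192]
rounded: [113, 38, 83]

(0,1) stack=L1,L2,L3,L4,L8; from [0,0,0]:
after L1 α=1/4: [121/4, 5/2, 197/4]
after L2 α=4/5: [3561/20, 37/10, 853/20]
after L3 α=3/5: [7191/50, 2587/25, 853/50]
after L4 α=2/3: [3697/50, 3137/75, 6251/50]
after L8 α=1/5: [10019/125, 22673/375, 18177/125]
→ [80, 60, 145]


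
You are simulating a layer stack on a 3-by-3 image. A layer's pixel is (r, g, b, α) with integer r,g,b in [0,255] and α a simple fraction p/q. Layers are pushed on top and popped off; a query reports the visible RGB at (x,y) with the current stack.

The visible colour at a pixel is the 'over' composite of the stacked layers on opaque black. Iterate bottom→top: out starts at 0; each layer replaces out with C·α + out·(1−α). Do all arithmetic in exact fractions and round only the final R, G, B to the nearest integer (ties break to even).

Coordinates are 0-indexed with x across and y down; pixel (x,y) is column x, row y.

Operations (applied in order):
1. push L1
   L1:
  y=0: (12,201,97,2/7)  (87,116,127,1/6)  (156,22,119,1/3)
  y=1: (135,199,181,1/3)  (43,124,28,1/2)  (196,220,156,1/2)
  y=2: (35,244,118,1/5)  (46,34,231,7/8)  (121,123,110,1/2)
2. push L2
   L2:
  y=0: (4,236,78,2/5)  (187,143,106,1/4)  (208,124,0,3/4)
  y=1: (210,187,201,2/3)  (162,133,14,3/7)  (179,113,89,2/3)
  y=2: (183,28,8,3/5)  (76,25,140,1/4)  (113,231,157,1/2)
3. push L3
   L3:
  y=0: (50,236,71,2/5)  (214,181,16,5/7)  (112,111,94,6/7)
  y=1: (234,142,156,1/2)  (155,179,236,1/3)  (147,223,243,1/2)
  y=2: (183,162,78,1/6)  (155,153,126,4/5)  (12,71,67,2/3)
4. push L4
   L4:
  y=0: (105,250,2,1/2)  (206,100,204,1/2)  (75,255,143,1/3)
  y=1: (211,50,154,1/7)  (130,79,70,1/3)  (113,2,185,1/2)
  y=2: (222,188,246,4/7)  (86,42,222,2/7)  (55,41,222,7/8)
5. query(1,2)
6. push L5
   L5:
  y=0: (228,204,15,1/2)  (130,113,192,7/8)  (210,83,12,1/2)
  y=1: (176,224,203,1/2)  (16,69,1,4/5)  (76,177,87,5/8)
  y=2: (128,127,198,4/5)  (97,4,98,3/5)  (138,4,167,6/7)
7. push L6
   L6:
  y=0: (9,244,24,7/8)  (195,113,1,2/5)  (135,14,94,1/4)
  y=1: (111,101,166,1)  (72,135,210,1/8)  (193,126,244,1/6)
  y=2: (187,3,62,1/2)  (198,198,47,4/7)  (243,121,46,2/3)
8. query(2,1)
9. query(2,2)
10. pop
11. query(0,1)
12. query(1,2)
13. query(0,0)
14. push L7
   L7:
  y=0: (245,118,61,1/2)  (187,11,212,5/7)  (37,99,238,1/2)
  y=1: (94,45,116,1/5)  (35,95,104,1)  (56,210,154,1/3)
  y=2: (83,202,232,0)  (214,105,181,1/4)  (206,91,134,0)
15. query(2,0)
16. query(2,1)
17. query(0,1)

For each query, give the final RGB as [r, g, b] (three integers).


(1,2) stack=L1,L2,L3,L4; from [0,0,0]:
L1 α=7/8: [161/4, 119/4, 1617/8]
L2 α=1/4: [787/16, 457/16, 5971/32]
L3 α=4/5: [10707/80, 10249/80, 22099/160]
L4 α=2/7: [13459/112, 11593/112, 36307/224]
rounded: [120, 104, 162]

at x=2,y=1 over L1,L2,L3,L4,L5,L6:
+L1 (α=1/2) → [98, 110, 78]
+L2 (α=2/3) → [152, 112, 256/3]
+L3 (α=1/2) → [299/2, 335/2, 985/6]
+L4 (α=1/2) → [525/4, 339/4, 2095/12]
+L5 (α=5/8) → [3095/32, 4557/32, 3835/32]
+L6 (α=1/6) → [7217/64, 8939/64, 26983/192]
rounded: [113, 140, 141]

at x=2,y=2 over L1,L2,L3,L4,L5,L6:
after L1 α=1/2: [121/2, 123/2, 55]
after L2 α=1/2: [347/4, 585/4, 106]
after L3 α=2/3: [443/12, 1153/12, 80]
after L4 α=7/8: [5063/96, 4597/96, 817/4]
after L5 α=6/7: [84551/672, 6901/672, 4825/28]
after L6 α=2/3: [411143/2016, 169525/2016, 2467/28]
rounded: [204, 84, 88]

at x=0,y=1 over L1,L2,L3,L4,L5:
+L1 (α=1/3) → [45, 199/3, 181/3]
+L2 (α=2/3) → [155, 1321/9, 1387/9]
+L3 (α=1/2) → [389/2, 2599/18, 2791/18]
+L4 (α=1/7) → [1378/7, 2749/21, 3253/21]
+L5 (α=1/2) → [1305/7, 7453/42, 3758/21]
rounded: [186, 177, 179]

(1,2) stack=L1,L2,L3,L4,L5; from [0,0,0]:
+L1 (α=7/8) → [161/4, 119/4, 1617/8]
+L2 (α=1/4) → [787/16, 457/16, 5971/32]
+L3 (α=4/5) → [10707/80, 10249/80, 22099/160]
+L4 (α=2/7) → [13459/112, 11593/112, 36307/224]
+L5 (α=3/5) → [5951/56, 2453/56, 13847/112]
= [106, 44, 124]

(0,0) stack=L1,L2,L3,L4,L5; from [0,0,0]:
L1 α=2/7: [24/7, 402/7, 194/7]
L2 α=2/5: [128/35, 902/7, 1674/35]
L3 α=2/5: [3884/175, 1202/7, 9992/175]
L4 α=1/2: [22259/350, 1476/7, 5171/175]
L5 α=1/2: [102059/700, 1452/7, 3898/175]
rounded: [146, 207, 22]

(2,0) stack=L1,L2,L3,L4,L5,L7; from [0,0,0]:
after L1 α=1/3: [52, 22/3, 119/3]
after L2 α=3/4: [169, 569/6, 119/12]
after L3 α=6/7: [841/7, 4565/42, 6887/84]
after L4 α=1/3: [2207/21, 9920/63, 12893/126]
after L5 α=1/2: [6617/42, 15149/126, 14405/252]
after L7 α=1/2: [8171/84, 27623/252, 74381/504]
= [97, 110, 148]

query (2,1) [L1,L2,L3,L4,L5,L7] — begin 0,0,0
after L1 α=1/2: [98, 110, 78]
after L2 α=2/3: [152, 112, 256/3]
after L3 α=1/2: [299/2, 335/2, 985/6]
after L4 α=1/2: [525/4, 339/4, 2095/12]
after L5 α=5/8: [3095/32, 4557/32, 3835/32]
after L7 α=1/3: [3991/48, 2639/16, 6299/48]
→ [83, 165, 131]

at x=0,y=1 over L1,L2,L3,L4,L5,L7:
L1 α=1/3: [45, 199/3, 181/3]
L2 α=2/3: [155, 1321/9, 1387/9]
L3 α=1/2: [389/2, 2599/18, 2791/18]
L4 α=1/7: [1378/7, 2749/21, 3253/21]
L5 α=1/2: [1305/7, 7453/42, 3758/21]
L7 α=1/5: [5878/35, 15851/105, 17468/105]
→ [168, 151, 166]


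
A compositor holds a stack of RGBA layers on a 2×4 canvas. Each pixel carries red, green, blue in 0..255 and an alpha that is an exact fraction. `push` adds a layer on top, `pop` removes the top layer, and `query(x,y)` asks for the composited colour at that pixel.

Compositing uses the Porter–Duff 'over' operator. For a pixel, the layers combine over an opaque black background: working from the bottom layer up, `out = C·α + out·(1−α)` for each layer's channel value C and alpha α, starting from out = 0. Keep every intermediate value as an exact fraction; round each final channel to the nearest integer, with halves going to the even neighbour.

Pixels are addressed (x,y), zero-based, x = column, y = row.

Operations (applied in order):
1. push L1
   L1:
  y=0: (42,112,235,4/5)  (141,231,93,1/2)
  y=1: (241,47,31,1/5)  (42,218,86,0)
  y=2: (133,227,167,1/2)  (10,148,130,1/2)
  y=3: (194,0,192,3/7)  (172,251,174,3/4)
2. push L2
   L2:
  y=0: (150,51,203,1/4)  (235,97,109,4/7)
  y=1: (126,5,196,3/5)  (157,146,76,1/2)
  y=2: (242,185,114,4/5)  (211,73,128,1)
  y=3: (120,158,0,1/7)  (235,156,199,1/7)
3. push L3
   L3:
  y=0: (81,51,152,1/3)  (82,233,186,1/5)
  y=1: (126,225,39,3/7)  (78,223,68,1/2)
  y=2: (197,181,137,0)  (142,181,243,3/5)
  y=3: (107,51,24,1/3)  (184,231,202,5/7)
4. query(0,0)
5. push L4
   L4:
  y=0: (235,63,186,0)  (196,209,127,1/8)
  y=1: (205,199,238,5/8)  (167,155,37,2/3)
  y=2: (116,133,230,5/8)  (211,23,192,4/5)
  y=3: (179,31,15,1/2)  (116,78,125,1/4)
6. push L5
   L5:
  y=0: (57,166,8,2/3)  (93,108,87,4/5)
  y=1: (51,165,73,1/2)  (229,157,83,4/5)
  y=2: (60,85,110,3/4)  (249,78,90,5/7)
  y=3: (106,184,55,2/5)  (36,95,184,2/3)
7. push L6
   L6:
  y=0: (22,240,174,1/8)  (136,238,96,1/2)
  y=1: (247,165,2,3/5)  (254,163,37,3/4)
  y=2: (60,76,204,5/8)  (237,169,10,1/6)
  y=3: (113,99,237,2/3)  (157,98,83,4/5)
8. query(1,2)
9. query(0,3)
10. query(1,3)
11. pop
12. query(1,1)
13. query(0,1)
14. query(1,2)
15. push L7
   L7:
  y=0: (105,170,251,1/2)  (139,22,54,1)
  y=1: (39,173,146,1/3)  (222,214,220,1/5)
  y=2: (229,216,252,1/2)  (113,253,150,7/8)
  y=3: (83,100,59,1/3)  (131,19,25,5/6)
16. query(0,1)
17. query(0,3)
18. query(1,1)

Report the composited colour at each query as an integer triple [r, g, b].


query (0,0) [L1,L2,L3] — begin 0,0,0
after L1 α=4/5: [168/5, 448/5, 188]
after L2 α=1/4: [627/10, 1599/20, 767/4]
after L3 α=1/3: [344/5, 703/10, 357/2]
rounded: [69, 70, 178]

query (1,2) [L1,L2,L3,L4,L5,L6] — begin 0,0,0
L1 α=1/2: [5, 74, 65]
L2 α=1: [211, 73, 128]
L3 α=3/5: [848/5, 689/5, 197]
L4 α=4/5: [5068/25, 1149/25, 193]
L5 α=5/7: [41261/175, 12048/175, 836/7]
L6 α=1/6: [24778/105, 17963/210, 2125/21]
rounded: [236, 86, 101]

at x=0,y=3 over L1,L2,L3,L4,L5,L6:
+L1 (α=3/7) → [582/7, 0, 576/7]
+L2 (α=1/7) → [4332/49, 158/7, 3456/49]
+L3 (α=1/3) → [13907/147, 673/21, 2696/49]
+L4 (α=1/2) → [20110/147, 662/21, 3431/98]
+L5 (α=2/5) → [30498/245, 3238/35, 21073/490]
+L6 (α=2/3) → [85868/735, 10168/105, 253333/1470]
rounded: [117, 97, 172]

(1,3) stack=L1,L2,L3,L4,L5,L6; from [0,0,0]:
after L1 α=3/4: [129, 753/4, 261/2]
after L2 α=1/7: [1009/7, 2571/14, 982/7]
after L3 α=5/7: [8458/49, 10656/49, 9034/49]
after L4 α=1/4: [15529/98, 17895/98, 33227/196]
after L5 α=2/3: [22585/294, 36515/294, 105355/588]
after L6 α=4/5: [207217/1470, 151763/1470, 300571/2940]
= [141, 103, 102]

at x=1,y=1 over L1,L2,L3,L4,L5:
+L1 (α=0) → [0, 0, 0]
+L2 (α=1/2) → [157/2, 73, 38]
+L3 (α=1/2) → [313/4, 148, 53]
+L4 (α=2/3) → [1649/12, 458/3, 127/3]
+L5 (α=4/5) → [12641/60, 2342/15, 1123/15]
= [211, 156, 75]

at x=0,y=1 over L1,L2,L3,L4,L5:
after L1 α=1/5: [241/5, 47/5, 31/5]
after L2 α=3/5: [2372/25, 169/25, 3002/25]
after L3 α=3/7: [18938/175, 17551/175, 14933/175]
after L4 α=5/8: [236189/1400, 113389/700, 253049/1400]
after L5 α=1/2: [307589/2800, 228889/1400, 355249/2800]
= [110, 163, 127]

(1,2) stack=L1,L2,L3,L4,L5; from [0,0,0]:
after L1 α=1/2: [5, 74, 65]
after L2 α=1: [211, 73, 128]
after L3 α=3/5: [848/5, 689/5, 197]
after L4 α=4/5: [5068/25, 1149/25, 193]
after L5 α=5/7: [41261/175, 12048/175, 836/7]
→ [236, 69, 119]

(0,1) stack=L1,L2,L3,L4,L5,L7; from [0,0,0]:
+L1 (α=1/5) → [241/5, 47/5, 31/5]
+L2 (α=3/5) → [2372/25, 169/25, 3002/25]
+L3 (α=3/7) → [18938/175, 17551/175, 14933/175]
+L4 (α=5/8) → [236189/1400, 113389/700, 253049/1400]
+L5 (α=1/2) → [307589/2800, 228889/1400, 355249/2800]
+L7 (α=1/3) → [362189/4200, 116663/700, 559649/4200]
= [86, 167, 133]

query (0,3) [L1,L2,L3,L4,L5,L7] — begin 0,0,0
L1 α=3/7: [582/7, 0, 576/7]
L2 α=1/7: [4332/49, 158/7, 3456/49]
L3 α=1/3: [13907/147, 673/21, 2696/49]
L4 α=1/2: [20110/147, 662/21, 3431/98]
L5 α=2/5: [30498/245, 3238/35, 21073/490]
L7 α=1/3: [81331/735, 9976/105, 35528/735]
= [111, 95, 48]

(1,1) stack=L1,L2,L3,L4,L5,L7; from [0,0,0]:
+L1 (α=0) → [0, 0, 0]
+L2 (α=1/2) → [157/2, 73, 38]
+L3 (α=1/2) → [313/4, 148, 53]
+L4 (α=2/3) → [1649/12, 458/3, 127/3]
+L5 (α=4/5) → [12641/60, 2342/15, 1123/15]
+L7 (α=1/5) → [15971/75, 12578/75, 7792/75]
rounded: [213, 168, 104]


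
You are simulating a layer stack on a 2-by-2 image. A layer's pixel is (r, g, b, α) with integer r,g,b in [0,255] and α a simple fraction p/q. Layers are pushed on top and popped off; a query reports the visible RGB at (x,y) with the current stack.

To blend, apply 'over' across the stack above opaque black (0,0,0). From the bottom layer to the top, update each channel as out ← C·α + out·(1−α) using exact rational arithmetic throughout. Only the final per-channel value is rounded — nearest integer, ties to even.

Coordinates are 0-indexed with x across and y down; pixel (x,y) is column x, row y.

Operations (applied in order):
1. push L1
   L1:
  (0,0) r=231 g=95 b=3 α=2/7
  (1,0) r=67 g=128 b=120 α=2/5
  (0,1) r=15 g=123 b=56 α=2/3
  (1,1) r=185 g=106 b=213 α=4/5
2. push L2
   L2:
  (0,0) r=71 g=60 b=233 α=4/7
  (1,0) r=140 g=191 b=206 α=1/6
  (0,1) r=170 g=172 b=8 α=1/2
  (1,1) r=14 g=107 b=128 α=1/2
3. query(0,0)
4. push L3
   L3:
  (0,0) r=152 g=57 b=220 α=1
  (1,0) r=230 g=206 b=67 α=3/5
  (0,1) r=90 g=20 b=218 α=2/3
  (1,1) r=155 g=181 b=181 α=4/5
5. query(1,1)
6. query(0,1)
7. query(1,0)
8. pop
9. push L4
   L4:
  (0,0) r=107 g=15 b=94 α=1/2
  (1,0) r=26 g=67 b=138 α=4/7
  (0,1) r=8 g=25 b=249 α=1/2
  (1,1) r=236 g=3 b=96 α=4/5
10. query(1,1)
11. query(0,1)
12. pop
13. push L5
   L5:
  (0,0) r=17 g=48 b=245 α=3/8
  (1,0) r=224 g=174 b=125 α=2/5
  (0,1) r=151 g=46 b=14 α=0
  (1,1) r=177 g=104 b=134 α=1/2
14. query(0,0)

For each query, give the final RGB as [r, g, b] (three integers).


at x=0,y=0 over L1,L2:
L1 α=2/7: [66, 190/7, 6/7]
L2 α=4/7: [482/7, 2250/49, 6542/49]
= [69, 46, 134]

at x=1,y=1 over L1,L2,L3:
L1 α=4/5: [148, 424/5, 852/5]
L2 α=1/2: [81, 959/10, 746/5]
L3 α=4/5: [701/5, 8199/50, 4366/25]
rounded: [140, 164, 175]

query (0,1) [L1,L2,L3] — begin 0,0,0
after L1 α=2/3: [10, 82, 112/3]
after L2 α=1/2: [90, 127, 68/3]
after L3 α=2/3: [90, 167/3, 1376/9]
rounded: [90, 56, 153]

at x=1,y=0 over L1,L2,L3:
+L1 (α=2/5) → [134/5, 256/5, 48]
+L2 (α=1/6) → [137/3, 149/2, 223/3]
+L3 (α=3/5) → [2344/15, 767/5, 1049/15]
rounded: [156, 153, 70]

(1,1) stack=L1,L2,L4; from [0,0,0]:
after L1 α=4/5: [148, 424/5, 852/5]
after L2 α=1/2: [81, 959/10, 746/5]
after L4 α=4/5: [205, 1079/50, 2666/25]
→ [205, 22, 107]

at x=0,y=1 over L1,L2,L4:
L1 α=2/3: [10, 82, 112/3]
L2 α=1/2: [90, 127, 68/3]
L4 α=1/2: [49, 76, 815/6]
→ [49, 76, 136]

query (0,0) [L1,L2,L5] — begin 0,0,0
after L1 α=2/7: [66, 190/7, 6/7]
after L2 α=4/7: [482/7, 2250/49, 6542/49]
after L5 α=3/8: [2767/56, 9153/196, 68725/392]
= [49, 47, 175]


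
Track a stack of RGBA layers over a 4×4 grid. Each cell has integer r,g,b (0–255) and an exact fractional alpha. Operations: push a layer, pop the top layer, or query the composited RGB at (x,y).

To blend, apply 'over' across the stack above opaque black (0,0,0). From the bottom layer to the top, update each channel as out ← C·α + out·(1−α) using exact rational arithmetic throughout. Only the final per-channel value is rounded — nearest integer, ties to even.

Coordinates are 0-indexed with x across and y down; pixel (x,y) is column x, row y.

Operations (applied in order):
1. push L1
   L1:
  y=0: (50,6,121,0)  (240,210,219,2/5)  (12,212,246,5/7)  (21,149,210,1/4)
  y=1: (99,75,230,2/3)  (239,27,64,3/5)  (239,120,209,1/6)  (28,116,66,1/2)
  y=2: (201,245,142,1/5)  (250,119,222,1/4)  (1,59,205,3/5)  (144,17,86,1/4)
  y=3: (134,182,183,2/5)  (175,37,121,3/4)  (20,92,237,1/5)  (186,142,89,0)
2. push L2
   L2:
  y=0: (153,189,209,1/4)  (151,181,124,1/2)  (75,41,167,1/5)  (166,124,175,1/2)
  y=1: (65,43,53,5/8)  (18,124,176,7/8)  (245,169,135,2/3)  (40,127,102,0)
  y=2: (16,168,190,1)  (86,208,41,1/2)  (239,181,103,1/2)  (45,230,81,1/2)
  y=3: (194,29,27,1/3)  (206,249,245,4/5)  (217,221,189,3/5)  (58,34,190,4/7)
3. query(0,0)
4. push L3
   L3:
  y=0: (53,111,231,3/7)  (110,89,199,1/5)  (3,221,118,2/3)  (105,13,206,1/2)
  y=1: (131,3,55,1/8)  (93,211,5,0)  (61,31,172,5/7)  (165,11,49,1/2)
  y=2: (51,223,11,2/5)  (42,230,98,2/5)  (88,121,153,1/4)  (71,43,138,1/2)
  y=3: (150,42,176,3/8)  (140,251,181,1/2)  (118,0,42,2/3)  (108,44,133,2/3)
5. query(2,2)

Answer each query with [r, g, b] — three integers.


query (0,0) [L1,L2] — begin 0,0,0
L1 α=0: [0, 0, 0]
L2 α=1/4: [153/4, 189/4, 209/4]
rounded: [38, 47, 52]

at x=2,y=2 over L1,L2,L3:
+L1 (α=3/5) → [3/5, 177/5, 123]
+L2 (α=1/2) → [599/5, 541/5, 113]
+L3 (α=1/4) → [2237/20, 557/5, 123]
= [112, 111, 123]


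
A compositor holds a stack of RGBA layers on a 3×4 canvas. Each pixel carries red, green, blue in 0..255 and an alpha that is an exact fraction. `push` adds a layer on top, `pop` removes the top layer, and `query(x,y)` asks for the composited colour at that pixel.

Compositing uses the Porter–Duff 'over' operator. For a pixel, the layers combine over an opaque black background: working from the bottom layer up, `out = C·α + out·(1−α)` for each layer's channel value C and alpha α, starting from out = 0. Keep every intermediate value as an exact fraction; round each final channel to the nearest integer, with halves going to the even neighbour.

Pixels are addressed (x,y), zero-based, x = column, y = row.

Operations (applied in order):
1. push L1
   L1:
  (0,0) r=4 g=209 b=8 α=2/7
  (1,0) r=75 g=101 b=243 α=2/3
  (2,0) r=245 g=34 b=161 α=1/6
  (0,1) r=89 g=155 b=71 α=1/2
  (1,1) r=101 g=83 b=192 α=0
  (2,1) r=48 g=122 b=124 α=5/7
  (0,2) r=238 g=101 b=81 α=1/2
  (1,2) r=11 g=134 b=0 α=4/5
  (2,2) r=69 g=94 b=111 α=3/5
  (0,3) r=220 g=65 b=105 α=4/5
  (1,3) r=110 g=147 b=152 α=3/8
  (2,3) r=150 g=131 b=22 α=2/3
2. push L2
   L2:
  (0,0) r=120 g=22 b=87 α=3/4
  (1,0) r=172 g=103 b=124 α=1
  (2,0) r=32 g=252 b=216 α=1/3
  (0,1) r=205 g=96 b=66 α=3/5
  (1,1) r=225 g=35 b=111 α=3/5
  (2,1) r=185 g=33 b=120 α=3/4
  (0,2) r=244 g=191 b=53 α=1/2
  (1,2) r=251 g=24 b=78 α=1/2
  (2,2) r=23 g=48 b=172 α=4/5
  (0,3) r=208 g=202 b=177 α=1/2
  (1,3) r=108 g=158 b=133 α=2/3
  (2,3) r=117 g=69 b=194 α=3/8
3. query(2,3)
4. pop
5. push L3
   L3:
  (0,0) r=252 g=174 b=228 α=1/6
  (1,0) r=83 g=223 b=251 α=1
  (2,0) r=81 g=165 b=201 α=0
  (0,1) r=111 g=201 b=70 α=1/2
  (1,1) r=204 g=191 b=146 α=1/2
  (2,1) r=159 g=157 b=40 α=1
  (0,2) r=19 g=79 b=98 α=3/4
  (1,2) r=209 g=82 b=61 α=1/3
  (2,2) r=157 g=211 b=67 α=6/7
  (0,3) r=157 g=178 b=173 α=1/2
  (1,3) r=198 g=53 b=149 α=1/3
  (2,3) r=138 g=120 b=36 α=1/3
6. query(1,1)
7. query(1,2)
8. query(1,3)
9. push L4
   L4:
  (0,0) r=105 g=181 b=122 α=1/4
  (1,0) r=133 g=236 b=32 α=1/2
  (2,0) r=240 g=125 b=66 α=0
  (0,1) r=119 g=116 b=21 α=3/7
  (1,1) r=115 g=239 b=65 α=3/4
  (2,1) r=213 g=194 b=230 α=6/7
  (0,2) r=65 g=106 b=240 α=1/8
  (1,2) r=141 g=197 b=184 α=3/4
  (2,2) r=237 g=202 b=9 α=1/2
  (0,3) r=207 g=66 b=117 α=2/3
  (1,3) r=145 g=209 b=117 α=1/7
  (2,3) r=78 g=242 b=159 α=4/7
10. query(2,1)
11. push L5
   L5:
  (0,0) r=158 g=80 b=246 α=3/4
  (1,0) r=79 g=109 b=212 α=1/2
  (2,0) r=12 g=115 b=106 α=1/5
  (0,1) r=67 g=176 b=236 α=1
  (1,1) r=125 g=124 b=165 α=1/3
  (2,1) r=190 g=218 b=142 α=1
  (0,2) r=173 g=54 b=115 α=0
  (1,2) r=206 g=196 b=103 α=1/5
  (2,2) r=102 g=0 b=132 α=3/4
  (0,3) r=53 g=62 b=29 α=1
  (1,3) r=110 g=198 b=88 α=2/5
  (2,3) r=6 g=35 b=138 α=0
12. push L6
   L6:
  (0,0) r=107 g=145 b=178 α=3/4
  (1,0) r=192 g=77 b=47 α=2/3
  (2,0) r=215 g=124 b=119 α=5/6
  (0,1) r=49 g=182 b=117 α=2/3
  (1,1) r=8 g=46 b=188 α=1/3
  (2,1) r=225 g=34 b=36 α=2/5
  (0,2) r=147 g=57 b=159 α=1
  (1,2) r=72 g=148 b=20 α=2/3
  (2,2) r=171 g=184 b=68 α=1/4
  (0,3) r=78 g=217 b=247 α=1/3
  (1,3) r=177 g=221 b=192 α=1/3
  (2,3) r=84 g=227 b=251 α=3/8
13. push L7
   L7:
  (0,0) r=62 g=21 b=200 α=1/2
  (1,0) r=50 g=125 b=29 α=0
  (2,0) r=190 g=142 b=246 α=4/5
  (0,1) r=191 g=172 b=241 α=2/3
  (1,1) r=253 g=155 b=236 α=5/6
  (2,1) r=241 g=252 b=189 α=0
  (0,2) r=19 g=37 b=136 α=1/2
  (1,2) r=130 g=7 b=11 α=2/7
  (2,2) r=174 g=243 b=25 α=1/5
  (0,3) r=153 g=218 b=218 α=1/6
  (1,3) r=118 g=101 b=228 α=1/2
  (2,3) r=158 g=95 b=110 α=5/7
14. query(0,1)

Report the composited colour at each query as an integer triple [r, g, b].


query (2,3) [L1,L2] — begin 0,0,0
after L1 α=2/3: [100, 262/3, 44/3]
after L2 α=3/8: [851/8, 1931/24, 983/12]
rounded: [106, 80, 82]

query (1,1) [L1,L3] — begin 0,0,0
after L1 α=0: [0, 0, 0]
after L3 α=1/2: [102, 191/2, 73]
= [102, 96, 73]

query (1,2) [L1,L3] — begin 0,0,0
after L1 α=4/5: [44/5, 536/5, 0]
after L3 α=1/3: [1133/15, 494/5, 61/3]
→ [76, 99, 20]

(1,3) stack=L1,L3; from [0,0,0]:
after L1 α=3/8: [165/4, 441/8, 57]
after L3 α=1/3: [187/2, 653/12, 263/3]
= [94, 54, 88]

(2,1) stack=L1,L3,L4; from [0,0,0]:
L1 α=5/7: [240/7, 610/7, 620/7]
L3 α=1: [159, 157, 40]
L4 α=6/7: [1437/7, 1321/7, 1420/7]
→ [205, 189, 203]

at x=0,y=1 over L1,L3,L4,L5,L6,L7:
after L1 α=1/2: [89/2, 155/2, 71/2]
after L3 α=1/2: [311/4, 557/4, 211/4]
after L4 α=3/7: [668/7, 905/7, 274/7]
after L5 α=1: [67, 176, 236]
after L6 α=2/3: [55, 180, 470/3]
after L7 α=2/3: [437/3, 524/3, 1916/9]
rounded: [146, 175, 213]


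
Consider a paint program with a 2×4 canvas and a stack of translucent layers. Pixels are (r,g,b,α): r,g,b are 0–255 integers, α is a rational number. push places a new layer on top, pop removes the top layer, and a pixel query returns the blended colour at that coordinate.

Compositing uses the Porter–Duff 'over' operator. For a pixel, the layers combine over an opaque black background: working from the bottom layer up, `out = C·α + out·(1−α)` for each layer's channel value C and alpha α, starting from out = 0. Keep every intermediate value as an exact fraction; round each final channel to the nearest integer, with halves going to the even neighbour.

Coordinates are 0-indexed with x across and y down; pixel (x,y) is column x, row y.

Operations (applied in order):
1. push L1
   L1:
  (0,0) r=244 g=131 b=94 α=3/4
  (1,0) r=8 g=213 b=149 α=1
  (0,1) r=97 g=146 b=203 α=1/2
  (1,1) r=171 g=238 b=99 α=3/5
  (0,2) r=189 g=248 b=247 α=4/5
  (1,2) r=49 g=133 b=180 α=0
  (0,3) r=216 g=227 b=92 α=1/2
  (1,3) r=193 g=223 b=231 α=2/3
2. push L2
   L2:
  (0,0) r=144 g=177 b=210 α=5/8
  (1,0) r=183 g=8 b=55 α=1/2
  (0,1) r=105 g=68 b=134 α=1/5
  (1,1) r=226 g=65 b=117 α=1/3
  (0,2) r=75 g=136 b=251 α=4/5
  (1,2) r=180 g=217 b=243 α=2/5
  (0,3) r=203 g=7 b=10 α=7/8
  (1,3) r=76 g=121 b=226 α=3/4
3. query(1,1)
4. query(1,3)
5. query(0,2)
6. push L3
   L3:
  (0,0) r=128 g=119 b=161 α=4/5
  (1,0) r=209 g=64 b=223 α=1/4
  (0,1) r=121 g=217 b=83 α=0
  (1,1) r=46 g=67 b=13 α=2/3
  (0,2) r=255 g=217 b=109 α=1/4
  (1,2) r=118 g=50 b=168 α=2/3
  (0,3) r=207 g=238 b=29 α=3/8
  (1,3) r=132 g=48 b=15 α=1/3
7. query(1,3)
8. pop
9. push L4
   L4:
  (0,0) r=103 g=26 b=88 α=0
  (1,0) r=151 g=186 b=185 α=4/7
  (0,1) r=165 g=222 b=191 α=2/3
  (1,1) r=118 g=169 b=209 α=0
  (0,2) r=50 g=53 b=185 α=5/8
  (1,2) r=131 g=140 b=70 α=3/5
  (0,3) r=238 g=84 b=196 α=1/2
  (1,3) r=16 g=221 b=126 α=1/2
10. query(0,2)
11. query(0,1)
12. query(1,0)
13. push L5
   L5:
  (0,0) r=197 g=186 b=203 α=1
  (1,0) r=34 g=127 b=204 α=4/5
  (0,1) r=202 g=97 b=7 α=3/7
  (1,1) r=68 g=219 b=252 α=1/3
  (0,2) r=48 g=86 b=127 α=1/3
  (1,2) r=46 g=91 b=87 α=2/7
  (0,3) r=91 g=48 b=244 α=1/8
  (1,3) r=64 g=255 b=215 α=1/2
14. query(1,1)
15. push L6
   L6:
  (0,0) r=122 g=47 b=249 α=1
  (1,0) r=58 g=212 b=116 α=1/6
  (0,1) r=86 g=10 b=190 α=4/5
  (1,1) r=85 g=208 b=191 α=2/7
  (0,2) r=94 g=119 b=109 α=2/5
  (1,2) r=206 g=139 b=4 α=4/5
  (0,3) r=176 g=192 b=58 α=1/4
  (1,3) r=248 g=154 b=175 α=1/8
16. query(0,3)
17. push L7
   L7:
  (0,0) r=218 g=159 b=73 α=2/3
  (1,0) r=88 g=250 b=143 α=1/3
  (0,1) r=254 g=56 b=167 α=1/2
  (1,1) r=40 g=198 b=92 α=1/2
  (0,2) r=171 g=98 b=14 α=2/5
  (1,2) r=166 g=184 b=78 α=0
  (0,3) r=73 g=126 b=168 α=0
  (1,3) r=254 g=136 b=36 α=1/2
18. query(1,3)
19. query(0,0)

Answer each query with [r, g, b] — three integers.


at x=1,y=1 over L1,L2:
+L1 (α=3/5) → [513/5, 714/5, 297/5]
+L2 (α=1/3) → [2156/15, 1753/15, 393/5]
→ [144, 117, 79]

(1,3) stack=L1,L2; from [0,0,0]:
after L1 α=2/3: [386/3, 446/3, 154]
after L2 α=3/4: [535/6, 1535/12, 208]
→ [89, 128, 208]

(0,2) stack=L1,L2; from [0,0,0]:
L1 α=4/5: [756/5, 992/5, 988/5]
L2 α=4/5: [2256/25, 3712/25, 6008/25]
rounded: [90, 148, 240]

(1,3) stack=L1,L2,L3; from [0,0,0]:
L1 α=2/3: [386/3, 446/3, 154]
L2 α=3/4: [535/6, 1535/12, 208]
L3 α=1/3: [931/9, 1823/18, 431/3]
→ [103, 101, 144]

(0,2) stack=L1,L2,L4; from [0,0,0]:
L1 α=4/5: [756/5, 992/5, 988/5]
L2 α=4/5: [2256/25, 3712/25, 6008/25]
L4 α=5/8: [6509/100, 17761/200, 41149/200]
= [65, 89, 206]

at x=0,y=1 over L1,L2,L4:
after L1 α=1/2: [97/2, 73, 203/2]
after L2 α=1/5: [299/5, 72, 108]
after L4 α=2/3: [1949/15, 172, 490/3]
→ [130, 172, 163]

query (1,0) [L1,L2,L4] — begin 0,0,0
+L1 (α=1) → [8, 213, 149]
+L2 (α=1/2) → [191/2, 221/2, 102]
+L4 (α=4/7) → [1781/14, 2151/14, 1046/7]
→ [127, 154, 149]

(1,1) stack=L1,L2,L4,L5; from [0,0,0]:
L1 α=3/5: [513/5, 714/5, 297/5]
L2 α=1/3: [2156/15, 1753/15, 393/5]
L4 α=0: [2156/15, 1753/15, 393/5]
L5 α=1/3: [5332/45, 6791/45, 682/5]
= [118, 151, 136]

(0,3) stack=L1,L2,L4,L5,L6; from [0,0,0]:
+L1 (α=1/2) → [108, 227/2, 46]
+L2 (α=7/8) → [1529/8, 325/16, 29/2]
+L4 (α=1/2) → [3433/16, 1669/32, 421/4]
+L5 (α=1/8) → [25487/128, 13219/256, 3923/32]
+L6 (α=1/4) → [98989/512, 88809/1024, 13625/128]
rounded: [193, 87, 106]

at x=1,y=3 over L1,L2,L4,L5,L6,L7:
after L1 α=2/3: [386/3, 446/3, 154]
after L2 α=3/4: [535/6, 1535/12, 208]
after L4 α=1/2: [631/12, 4187/24, 167]
after L5 α=1/2: [1399/24, 10307/48, 191]
after L6 α=1/8: [15745/192, 79541/384, 189]
after L7 α=1/2: [64513/384, 131765/768, 225/2]
→ [168, 172, 112]

(0,0) stack=L1,L2,L4,L5,L6,L7; from [0,0,0]:
after L1 α=3/4: [183, 393/4, 141/2]
after L2 α=5/8: [1269/8, 4719/32, 2523/16]
after L4 α=0: [1269/8, 4719/32, 2523/16]
after L5 α=1: [197, 186, 203]
after L6 α=1: [122, 47, 249]
after L7 α=2/3: [186, 365/3, 395/3]
= [186, 122, 132]
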